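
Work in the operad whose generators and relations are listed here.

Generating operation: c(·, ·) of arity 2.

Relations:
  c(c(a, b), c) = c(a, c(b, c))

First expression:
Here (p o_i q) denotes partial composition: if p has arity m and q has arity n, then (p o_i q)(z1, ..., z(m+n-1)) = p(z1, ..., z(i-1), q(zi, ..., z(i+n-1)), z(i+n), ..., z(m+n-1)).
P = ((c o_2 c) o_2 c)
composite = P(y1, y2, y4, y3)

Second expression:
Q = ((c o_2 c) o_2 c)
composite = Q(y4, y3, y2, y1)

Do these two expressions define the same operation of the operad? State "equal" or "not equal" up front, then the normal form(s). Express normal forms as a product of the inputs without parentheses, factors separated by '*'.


not equal; the first gives y1 * y2 * y4 * y3 and the second y4 * y3 * y2 * y1

The first composite normalizes to y1 * y2 * y4 * y3
The second composite normalizes to y4 * y3 * y2 * y1
The forms do not match — not equal.


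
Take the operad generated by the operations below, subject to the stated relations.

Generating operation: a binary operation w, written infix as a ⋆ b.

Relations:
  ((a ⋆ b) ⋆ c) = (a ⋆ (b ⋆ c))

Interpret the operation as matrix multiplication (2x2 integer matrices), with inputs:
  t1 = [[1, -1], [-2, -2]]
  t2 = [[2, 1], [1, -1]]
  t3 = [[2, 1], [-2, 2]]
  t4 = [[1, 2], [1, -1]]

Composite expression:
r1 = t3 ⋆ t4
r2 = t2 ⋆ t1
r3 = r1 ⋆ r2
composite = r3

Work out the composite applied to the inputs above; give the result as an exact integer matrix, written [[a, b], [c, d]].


[[9, -9], [-18, -6]]

(t3 ⋆ t4) = [[3, 3], [0, -6]]
(t2 ⋆ t1) = [[0, -4], [3, 1]]
((t3 ⋆ t4) ⋆ (t2 ⋆ t1)) = [[9, -9], [-18, -6]]


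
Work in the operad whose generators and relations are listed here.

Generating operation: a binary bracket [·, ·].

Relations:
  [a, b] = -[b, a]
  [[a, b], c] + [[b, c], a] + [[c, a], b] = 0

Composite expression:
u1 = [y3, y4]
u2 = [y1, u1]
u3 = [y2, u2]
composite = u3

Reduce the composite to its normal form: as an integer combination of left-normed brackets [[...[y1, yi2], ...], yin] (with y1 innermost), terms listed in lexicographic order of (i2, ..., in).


-[[[y1, y3], y4], y2] + [[[y1, y4], y3], y2]


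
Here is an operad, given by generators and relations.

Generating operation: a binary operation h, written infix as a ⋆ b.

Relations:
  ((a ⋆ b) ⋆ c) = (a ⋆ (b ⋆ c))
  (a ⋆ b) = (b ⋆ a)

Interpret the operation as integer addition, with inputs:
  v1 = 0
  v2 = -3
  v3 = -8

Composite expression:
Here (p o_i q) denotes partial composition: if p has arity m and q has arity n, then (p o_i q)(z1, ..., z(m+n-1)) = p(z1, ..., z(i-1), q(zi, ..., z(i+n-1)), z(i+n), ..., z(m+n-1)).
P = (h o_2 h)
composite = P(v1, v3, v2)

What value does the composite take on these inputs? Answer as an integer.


-11


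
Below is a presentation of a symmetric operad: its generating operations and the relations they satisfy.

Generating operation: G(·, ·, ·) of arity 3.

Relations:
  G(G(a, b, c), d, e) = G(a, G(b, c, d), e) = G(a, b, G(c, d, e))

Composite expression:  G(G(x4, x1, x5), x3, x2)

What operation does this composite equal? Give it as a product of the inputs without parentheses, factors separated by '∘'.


All parenthesizations of G agree; list the x-inputs left to right.
G(x4, x1, x5) spells out as x4 ∘ x1 ∘ x5
G(G(x4, x1, x5), x3, x2) spells out as x4 ∘ x1 ∘ x5 ∘ x3 ∘ x2

x4 ∘ x1 ∘ x5 ∘ x3 ∘ x2


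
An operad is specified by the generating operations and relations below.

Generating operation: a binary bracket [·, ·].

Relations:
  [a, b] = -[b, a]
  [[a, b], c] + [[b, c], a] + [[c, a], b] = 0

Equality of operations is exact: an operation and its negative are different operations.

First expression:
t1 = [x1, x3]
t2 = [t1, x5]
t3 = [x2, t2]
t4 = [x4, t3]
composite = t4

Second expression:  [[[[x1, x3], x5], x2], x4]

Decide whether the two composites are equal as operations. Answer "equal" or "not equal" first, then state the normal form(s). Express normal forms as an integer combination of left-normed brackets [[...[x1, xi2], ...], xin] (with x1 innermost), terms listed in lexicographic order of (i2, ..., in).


equal: each reduces to [[[[x1, x3], x5], x2], x4]

In normal form, the first expression is [[[[x1, x3], x5], x2], x4]
In normal form, the second expression is [[[[x1, x3], x5], x2], x4]
Identical normal forms: equal.


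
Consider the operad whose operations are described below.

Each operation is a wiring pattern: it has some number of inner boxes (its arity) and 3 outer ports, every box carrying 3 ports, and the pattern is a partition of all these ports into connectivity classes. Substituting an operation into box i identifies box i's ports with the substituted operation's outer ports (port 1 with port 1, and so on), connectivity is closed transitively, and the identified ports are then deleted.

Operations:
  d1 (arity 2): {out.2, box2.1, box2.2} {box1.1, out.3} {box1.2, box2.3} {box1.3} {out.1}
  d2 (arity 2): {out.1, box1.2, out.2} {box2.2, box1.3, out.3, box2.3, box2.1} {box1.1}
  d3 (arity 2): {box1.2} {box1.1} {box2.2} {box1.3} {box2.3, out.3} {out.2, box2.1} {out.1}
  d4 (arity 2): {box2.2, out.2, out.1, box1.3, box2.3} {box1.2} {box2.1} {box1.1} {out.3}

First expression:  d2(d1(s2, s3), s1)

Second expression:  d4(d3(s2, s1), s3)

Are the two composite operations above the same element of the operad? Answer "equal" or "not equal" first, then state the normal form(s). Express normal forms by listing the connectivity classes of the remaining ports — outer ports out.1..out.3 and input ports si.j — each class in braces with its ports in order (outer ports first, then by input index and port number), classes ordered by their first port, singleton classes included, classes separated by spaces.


not equal — first {out.1, out.2, s3.1, s3.2} {out.3, s1.1, s1.2, s1.3, s2.1} {s2.2, s3.3} {s2.3}, second {out.1, out.2, s1.3, s3.2, s3.3} {out.3} {s1.1} {s1.2} {s2.1} {s2.2} {s2.3} {s3.1}

The first composite normalizes to {out.1, out.2, s3.1, s3.2} {out.3, s1.1, s1.2, s1.3, s2.1} {s2.2, s3.3} {s2.3}
The second composite normalizes to {out.1, out.2, s1.3, s3.2, s3.3} {out.3} {s1.1} {s1.2} {s2.1} {s2.2} {s2.3} {s3.1}
Distinct normal forms: not equal.


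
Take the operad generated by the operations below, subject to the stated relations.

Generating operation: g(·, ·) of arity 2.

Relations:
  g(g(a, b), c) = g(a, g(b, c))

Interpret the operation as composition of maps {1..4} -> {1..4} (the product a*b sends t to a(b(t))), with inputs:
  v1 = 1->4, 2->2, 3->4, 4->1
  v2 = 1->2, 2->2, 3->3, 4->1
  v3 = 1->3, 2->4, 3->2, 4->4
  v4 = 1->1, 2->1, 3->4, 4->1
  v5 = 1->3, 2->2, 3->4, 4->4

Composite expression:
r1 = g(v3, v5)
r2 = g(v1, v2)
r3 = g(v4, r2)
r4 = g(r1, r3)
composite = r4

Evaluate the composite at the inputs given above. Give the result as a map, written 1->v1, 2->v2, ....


g(v3, v5) = 1->2, 2->4, 3->4, 4->4
g(v1, v2) = 1->2, 2->2, 3->4, 4->4
g(v4, g(v1, v2)) = 1->1, 2->1, 3->1, 4->1
g(g(v3, v5), g(v4, g(v1, v2))) = 1->2, 2->2, 3->2, 4->2

1->2, 2->2, 3->2, 4->2


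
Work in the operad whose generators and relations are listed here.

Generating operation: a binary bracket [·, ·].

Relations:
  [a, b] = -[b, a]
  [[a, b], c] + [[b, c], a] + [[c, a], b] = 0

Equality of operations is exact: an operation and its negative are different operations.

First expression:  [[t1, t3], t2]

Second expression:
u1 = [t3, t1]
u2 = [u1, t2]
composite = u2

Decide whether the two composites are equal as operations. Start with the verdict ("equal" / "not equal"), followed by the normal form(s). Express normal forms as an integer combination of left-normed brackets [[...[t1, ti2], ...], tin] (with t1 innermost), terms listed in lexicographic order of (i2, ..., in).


Normal form of the first expression: [[t1, t3], t2]
Normal form of the second expression: -[[t1, t3], t2]
No match — not equal.

not equal; first: [[t1, t3], t2]; second: -[[t1, t3], t2]


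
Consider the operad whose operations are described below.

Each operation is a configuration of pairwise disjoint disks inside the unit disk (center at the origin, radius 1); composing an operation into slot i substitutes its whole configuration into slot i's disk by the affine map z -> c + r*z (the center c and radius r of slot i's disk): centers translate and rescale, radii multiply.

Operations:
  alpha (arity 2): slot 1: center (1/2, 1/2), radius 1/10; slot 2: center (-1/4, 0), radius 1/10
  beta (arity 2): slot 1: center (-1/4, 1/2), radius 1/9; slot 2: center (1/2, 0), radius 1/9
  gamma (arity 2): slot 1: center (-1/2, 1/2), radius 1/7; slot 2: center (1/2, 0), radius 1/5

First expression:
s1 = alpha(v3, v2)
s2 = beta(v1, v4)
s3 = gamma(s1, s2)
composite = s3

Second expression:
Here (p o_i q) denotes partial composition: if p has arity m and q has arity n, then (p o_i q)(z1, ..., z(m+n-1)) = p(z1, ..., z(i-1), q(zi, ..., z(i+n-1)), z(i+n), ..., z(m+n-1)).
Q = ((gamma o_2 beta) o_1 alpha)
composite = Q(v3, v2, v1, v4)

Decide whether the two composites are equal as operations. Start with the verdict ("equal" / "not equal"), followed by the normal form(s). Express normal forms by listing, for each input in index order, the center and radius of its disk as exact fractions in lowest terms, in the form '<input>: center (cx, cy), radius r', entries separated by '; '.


equal — both sides give v1: center (9/20, 1/10), radius 1/45; v2: center (-15/28, 1/2), radius 1/70; v3: center (-3/7, 4/7), radius 1/70; v4: center (3/5, 0), radius 1/45

Reducing the first expression gives v1: center (9/20, 1/10), radius 1/45; v2: center (-15/28, 1/2), radius 1/70; v3: center (-3/7, 4/7), radius 1/70; v4: center (3/5, 0), radius 1/45
Reducing the second expression gives v1: center (9/20, 1/10), radius 1/45; v2: center (-15/28, 1/2), radius 1/70; v3: center (-3/7, 4/7), radius 1/70; v4: center (3/5, 0), radius 1/45
The forms coincide; equal.


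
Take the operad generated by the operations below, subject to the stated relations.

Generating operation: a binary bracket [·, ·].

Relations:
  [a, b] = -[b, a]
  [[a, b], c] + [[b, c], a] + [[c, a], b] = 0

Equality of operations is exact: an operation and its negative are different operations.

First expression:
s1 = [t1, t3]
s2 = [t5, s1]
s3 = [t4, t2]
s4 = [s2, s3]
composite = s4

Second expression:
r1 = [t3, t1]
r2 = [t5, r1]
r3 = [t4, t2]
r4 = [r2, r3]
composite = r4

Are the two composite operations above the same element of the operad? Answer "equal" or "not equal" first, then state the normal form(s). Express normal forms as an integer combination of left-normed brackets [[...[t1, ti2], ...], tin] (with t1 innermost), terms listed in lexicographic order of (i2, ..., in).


not equal: they reduce to [[[[t1, t3], t5], t2], t4] - [[[[t1, t3], t5], t4], t2] and -[[[[t1, t3], t5], t2], t4] + [[[[t1, t3], t5], t4], t2]

In normal form, the first expression is [[[[t1, t3], t5], t2], t4] - [[[[t1, t3], t5], t4], t2]
In normal form, the second expression is -[[[[t1, t3], t5], t2], t4] + [[[[t1, t3], t5], t4], t2]
The forms do not match — not equal.


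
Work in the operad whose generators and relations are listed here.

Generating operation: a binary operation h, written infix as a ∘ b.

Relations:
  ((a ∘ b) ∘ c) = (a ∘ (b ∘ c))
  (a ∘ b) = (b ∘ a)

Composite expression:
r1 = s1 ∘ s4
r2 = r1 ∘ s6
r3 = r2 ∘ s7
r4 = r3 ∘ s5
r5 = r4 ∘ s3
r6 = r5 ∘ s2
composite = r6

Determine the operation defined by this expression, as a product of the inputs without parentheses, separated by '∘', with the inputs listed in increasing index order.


s1 ∘ s2 ∘ s3 ∘ s4 ∘ s5 ∘ s6 ∘ s7

With h associative and commutative, the s-input set is all that matters.
(s1 ∘ s4) collapses to s1 ∘ s4
((s1 ∘ s4) ∘ s6) collapses to s1 ∘ s4 ∘ s6
(((s1 ∘ s4) ∘ s6) ∘ s7) collapses to s1 ∘ s4 ∘ s6 ∘ s7
((((s1 ∘ s4) ∘ s6) ∘ s7) ∘ s5) collapses to s1 ∘ s4 ∘ s6 ∘ s7 ∘ s5
(((((s1 ∘ s4) ∘ s6) ∘ s7) ∘ s5) ∘ s3) collapses to s1 ∘ s4 ∘ s6 ∘ s7 ∘ s5 ∘ s3
((((((s1 ∘ s4) ∘ s6) ∘ s7) ∘ s5) ∘ s3) ∘ s2) collapses to s1 ∘ s4 ∘ s6 ∘ s7 ∘ s5 ∘ s3 ∘ s2
the factors in increasing index order: s1 ∘ s2 ∘ s3 ∘ s4 ∘ s5 ∘ s6 ∘ s7


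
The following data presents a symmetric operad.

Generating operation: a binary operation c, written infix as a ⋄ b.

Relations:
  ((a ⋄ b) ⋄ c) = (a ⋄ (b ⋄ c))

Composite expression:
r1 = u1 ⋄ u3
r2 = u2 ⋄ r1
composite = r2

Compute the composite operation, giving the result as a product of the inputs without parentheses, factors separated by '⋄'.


The c-tree's shape is irrelevant; the u-reading-order decides.
(u1 ⋄ u3) spells out as u1 ⋄ u3
(u2 ⋄ (u1 ⋄ u3)) spells out as u2 ⋄ u1 ⋄ u3

u2 ⋄ u1 ⋄ u3


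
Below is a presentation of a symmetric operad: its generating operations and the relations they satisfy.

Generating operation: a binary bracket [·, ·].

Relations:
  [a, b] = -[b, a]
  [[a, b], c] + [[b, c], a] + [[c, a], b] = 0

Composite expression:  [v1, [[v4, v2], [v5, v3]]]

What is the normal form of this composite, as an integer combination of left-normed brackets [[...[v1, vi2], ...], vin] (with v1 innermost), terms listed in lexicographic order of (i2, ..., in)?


[[[[v1, v2], v4], v3], v5] - [[[[v1, v2], v4], v5], v3] - [[[[v1, v3], v5], v2], v4] + [[[[v1, v3], v5], v4], v2] - [[[[v1, v4], v2], v3], v5] + [[[[v1, v4], v2], v5], v3] + [[[[v1, v5], v3], v2], v4] - [[[[v1, v5], v3], v4], v2]

Antisymmetry and Jacobi reduce to v1-anchored left-normed brackets.
Composite bracket: [v1, [[v4, v2], [v5, v3]]]
Full expansion: 16 signed words from ab - ba (2^4 = 16).
The v1-initial words carry the normal form:
  sign of v1v2v4v3v5 is +1, so it contributes +[[[[v1, v2], v4], v3], v5]
  sign of v1v2v4v5v3 is -1, so it contributes -[[[[v1, v2], v4], v5], v3]
  sign of v1v3v5v2v4 is -1, so it contributes -[[[[v1, v3], v5], v2], v4]
  sign of v1v3v5v4v2 is +1, so it contributes +[[[[v1, v3], v5], v4], v2]
  sign of v1v4v2v3v5 is -1, so it contributes -[[[[v1, v4], v2], v3], v5]
  sign of v1v4v2v5v3 is +1, so it contributes +[[[[v1, v4], v2], v5], v3]
  sign of v1v5v3v2v4 is +1, so it contributes +[[[[v1, v5], v3], v2], v4]
  sign of v1v5v3v4v2 is -1, so it contributes -[[[[v1, v5], v3], v4], v2]


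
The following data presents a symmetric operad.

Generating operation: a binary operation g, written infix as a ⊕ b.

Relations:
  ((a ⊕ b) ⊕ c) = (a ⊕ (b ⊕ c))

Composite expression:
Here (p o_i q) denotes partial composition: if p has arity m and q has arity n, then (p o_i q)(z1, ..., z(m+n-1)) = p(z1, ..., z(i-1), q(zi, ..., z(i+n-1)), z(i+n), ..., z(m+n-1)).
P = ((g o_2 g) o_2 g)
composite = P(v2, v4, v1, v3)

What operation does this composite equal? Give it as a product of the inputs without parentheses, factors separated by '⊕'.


v2 ⊕ v4 ⊕ v1 ⊕ v3


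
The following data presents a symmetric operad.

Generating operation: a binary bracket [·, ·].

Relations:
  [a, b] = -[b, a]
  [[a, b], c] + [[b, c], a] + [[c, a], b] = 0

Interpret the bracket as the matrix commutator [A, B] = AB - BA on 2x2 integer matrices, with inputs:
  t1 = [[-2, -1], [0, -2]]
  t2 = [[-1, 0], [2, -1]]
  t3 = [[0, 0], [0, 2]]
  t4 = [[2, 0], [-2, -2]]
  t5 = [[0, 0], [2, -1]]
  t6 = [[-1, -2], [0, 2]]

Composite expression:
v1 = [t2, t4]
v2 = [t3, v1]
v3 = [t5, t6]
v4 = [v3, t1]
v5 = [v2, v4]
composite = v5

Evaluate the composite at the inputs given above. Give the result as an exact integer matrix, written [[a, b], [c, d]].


[t2, t4] = [[0, 0], [8, 0]]
[t3, [t2, t4]] = [[0, 0], [16, 0]]
[t5, t6] = [[4, -2], [-6, -4]]
[[t5, t6], t1] = [[-6, -8], [0, 6]]
[[t3, [t2, t4]], [[t5, t6], t1]] = [[128, 0], [-192, -128]]

[[128, 0], [-192, -128]]


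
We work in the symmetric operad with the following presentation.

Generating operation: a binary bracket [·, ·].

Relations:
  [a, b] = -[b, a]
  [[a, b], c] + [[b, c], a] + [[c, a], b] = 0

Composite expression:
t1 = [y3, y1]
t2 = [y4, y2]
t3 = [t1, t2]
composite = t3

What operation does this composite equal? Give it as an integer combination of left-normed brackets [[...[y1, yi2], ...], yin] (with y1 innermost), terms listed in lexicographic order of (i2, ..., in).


Left-normed coefficients sit on the y1-initial expansion words.
Composite bracket: [[y3, y1], [y4, y2]]
Applying ab - ba throughout gives 8 signed words (2^3 = 8).
Only words starting with y1 matter:
  word y1y3y2y4 has sign +1, contributing +[[[y1, y3], y2], y4]
  word y1y3y4y2 has sign -1, contributing -[[[y1, y3], y4], y2]

[[[y1, y3], y2], y4] - [[[y1, y3], y4], y2]


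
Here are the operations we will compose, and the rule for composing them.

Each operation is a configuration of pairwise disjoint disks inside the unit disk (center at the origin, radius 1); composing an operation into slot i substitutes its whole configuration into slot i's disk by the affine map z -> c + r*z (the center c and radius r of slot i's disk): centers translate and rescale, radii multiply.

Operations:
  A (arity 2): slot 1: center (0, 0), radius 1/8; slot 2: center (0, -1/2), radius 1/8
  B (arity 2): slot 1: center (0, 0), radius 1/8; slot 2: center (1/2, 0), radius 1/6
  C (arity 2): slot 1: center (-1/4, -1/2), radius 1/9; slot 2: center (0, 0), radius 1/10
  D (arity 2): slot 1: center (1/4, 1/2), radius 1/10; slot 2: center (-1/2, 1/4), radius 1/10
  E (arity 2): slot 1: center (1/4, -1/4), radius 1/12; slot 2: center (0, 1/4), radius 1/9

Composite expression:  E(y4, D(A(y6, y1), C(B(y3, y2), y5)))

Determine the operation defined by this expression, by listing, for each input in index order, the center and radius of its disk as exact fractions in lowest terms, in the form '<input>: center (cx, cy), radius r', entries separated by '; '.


y1: center (1/36, 3/10), radius 1/720; y2: center (-187/3240, 49/180), radius 1/4860; y3: center (-7/120, 49/180), radius 1/6480; y4: center (1/4, -1/4), radius 1/12; y5: center (-1/18, 5/18), radius 1/900; y6: center (1/36, 11/36), radius 1/720

Follow each y-input down from E: c' goes to c + r*c', radius to r*r'.
y4 passes through 1 substitution, ending at center (1/4, -1/4), radius 1/12
y6 passes through 3 substitutions, ending at center (1/36, 11/36), radius 1/720
y1 passes through 3 substitutions, ending at center (1/36, 3/10), radius 1/720
y3 passes through 4 substitutions, ending at center (-7/120, 49/180), radius 1/6480
y2 passes through 4 substitutions, ending at center (-187/3240, 49/180), radius 1/4860
y5 passes through 3 substitutions, ending at center (-1/18, 5/18), radius 1/900


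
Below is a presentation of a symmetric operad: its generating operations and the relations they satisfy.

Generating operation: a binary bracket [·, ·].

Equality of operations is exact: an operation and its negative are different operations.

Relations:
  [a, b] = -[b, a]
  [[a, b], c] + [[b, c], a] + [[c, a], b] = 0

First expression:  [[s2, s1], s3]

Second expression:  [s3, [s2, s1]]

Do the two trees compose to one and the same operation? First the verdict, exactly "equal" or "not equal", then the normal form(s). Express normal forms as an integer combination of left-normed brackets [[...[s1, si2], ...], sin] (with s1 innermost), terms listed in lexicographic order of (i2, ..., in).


not equal: they reduce to -[[s1, s2], s3] and [[s1, s2], s3]

Normal form of the first expression: -[[s1, s2], s3]
Normal form of the second expression: [[s1, s2], s3]
They disagree, so not equal.


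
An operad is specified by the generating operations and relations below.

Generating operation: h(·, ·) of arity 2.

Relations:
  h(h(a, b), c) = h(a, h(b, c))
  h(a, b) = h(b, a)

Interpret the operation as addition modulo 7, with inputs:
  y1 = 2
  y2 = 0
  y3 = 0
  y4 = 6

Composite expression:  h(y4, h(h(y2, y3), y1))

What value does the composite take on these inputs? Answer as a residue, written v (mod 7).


1 (mod 7)

h(y2, y3) = 0
h(h(y2, y3), y1) = 2
h(y4, h(h(y2, y3), y1)) = 1


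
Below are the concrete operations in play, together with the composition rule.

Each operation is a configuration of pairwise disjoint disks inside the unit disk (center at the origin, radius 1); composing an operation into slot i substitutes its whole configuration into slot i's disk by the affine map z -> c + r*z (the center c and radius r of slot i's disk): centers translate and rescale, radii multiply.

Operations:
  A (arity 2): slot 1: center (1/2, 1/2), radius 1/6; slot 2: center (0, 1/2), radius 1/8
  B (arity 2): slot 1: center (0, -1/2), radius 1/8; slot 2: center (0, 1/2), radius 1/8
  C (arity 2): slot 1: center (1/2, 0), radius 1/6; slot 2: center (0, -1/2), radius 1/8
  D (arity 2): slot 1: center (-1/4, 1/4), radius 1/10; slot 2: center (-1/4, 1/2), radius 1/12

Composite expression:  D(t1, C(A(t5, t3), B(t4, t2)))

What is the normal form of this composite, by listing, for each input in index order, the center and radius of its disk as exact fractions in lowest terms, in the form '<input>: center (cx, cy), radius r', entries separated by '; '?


t1: center (-1/4, 1/4), radius 1/10; t2: center (-1/4, 89/192), radius 1/768; t3: center (-5/24, 73/144), radius 1/576; t4: center (-1/4, 29/64), radius 1/768; t5: center (-29/144, 73/144), radius 1/432

Each t-disk chains the slot maps above it in D; radii multiply.
input t1: composing its 1 substitution step yields center (-1/4, 1/4), radius 1/10
input t5: composing its 3 substitution steps yields center (-29/144, 73/144), radius 1/432
input t3: composing its 3 substitution steps yields center (-5/24, 73/144), radius 1/576
input t4: composing its 3 substitution steps yields center (-1/4, 29/64), radius 1/768
input t2: composing its 3 substitution steps yields center (-1/4, 89/192), radius 1/768


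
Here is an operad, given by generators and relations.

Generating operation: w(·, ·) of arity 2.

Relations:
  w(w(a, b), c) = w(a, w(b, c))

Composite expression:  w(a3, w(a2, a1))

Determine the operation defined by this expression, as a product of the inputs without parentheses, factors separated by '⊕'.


a3 ⊕ a2 ⊕ a1

Every regrouping of w is equal, so read the a-inputs in written order.
w(a2, a1) reduces to a2 ⊕ a1
w(a3, w(a2, a1)) reduces to a3 ⊕ a2 ⊕ a1


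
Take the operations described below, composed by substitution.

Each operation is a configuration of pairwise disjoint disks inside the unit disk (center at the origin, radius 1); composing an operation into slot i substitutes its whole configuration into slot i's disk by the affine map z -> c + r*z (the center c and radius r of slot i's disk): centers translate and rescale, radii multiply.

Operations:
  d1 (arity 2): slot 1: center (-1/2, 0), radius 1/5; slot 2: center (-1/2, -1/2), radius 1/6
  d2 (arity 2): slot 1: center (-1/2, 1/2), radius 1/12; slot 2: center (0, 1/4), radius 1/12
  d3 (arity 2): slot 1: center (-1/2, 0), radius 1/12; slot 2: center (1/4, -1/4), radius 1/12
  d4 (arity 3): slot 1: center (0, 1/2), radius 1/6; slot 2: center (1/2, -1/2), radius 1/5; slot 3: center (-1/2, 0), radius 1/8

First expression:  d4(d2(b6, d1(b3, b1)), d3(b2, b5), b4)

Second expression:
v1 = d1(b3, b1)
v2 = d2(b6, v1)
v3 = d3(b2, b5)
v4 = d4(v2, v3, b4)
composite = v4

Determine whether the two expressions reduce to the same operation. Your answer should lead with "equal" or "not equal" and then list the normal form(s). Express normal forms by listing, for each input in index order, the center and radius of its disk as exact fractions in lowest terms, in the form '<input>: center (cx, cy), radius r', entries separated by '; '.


The first expression, normalized: b1: center (-1/144, 77/144), radius 1/432; b2: center (2/5, -1/2), radius 1/60; b3: center (-1/144, 13/24), radius 1/360; b4: center (-1/2, 0), radius 1/8; b5: center (11/20, -11/20), radius 1/60; b6: center (-1/12, 7/12), radius 1/72
The second expression, normalized: b1: center (-1/144, 77/144), radius 1/432; b2: center (2/5, -1/2), radius 1/60; b3: center (-1/144, 13/24), radius 1/360; b4: center (-1/2, 0), radius 1/8; b5: center (11/20, -11/20), radius 1/60; b6: center (-1/12, 7/12), radius 1/72
The normal forms match — equal.

equal; the common form is b1: center (-1/144, 77/144), radius 1/432; b2: center (2/5, -1/2), radius 1/60; b3: center (-1/144, 13/24), radius 1/360; b4: center (-1/2, 0), radius 1/8; b5: center (11/20, -11/20), radius 1/60; b6: center (-1/12, 7/12), radius 1/72


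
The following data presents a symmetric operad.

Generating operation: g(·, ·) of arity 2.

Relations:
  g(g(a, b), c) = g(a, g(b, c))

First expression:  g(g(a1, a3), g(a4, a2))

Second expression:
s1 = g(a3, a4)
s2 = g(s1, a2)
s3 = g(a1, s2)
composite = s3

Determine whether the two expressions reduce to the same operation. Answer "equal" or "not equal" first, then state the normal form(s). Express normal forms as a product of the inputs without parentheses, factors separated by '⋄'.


equal — both sides give a1 ⋄ a3 ⋄ a4 ⋄ a2

In normal form, the first expression is a1 ⋄ a3 ⋄ a4 ⋄ a2
In normal form, the second expression is a1 ⋄ a3 ⋄ a4 ⋄ a2
Same normal form: equal.


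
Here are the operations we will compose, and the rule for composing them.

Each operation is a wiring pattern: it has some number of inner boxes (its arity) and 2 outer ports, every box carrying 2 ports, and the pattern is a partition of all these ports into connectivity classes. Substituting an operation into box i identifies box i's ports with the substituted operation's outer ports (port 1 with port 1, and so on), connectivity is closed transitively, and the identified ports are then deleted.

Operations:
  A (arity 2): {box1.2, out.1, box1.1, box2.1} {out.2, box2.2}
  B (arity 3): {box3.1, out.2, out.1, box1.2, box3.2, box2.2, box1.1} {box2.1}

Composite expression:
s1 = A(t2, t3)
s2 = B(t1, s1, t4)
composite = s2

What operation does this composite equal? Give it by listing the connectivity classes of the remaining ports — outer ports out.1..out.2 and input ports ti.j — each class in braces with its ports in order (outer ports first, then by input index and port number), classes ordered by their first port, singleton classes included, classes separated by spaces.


After gluing at B, chains via deleted ports link the t-ports.
through A, on inputs (t2, t3): {out.1, t2.1, t2.2, t3.1} {out.2, t3.2} (out.j = stage outer ports)
through B, on inputs (t1, t2, t3, t4): {out.1, out.2, t1.1, t1.2, t3.2, t4.1, t4.2} {t2.1, t2.2, t3.1} (out.j = stage outer ports)

{out.1, out.2, t1.1, t1.2, t3.2, t4.1, t4.2} {t2.1, t2.2, t3.1}


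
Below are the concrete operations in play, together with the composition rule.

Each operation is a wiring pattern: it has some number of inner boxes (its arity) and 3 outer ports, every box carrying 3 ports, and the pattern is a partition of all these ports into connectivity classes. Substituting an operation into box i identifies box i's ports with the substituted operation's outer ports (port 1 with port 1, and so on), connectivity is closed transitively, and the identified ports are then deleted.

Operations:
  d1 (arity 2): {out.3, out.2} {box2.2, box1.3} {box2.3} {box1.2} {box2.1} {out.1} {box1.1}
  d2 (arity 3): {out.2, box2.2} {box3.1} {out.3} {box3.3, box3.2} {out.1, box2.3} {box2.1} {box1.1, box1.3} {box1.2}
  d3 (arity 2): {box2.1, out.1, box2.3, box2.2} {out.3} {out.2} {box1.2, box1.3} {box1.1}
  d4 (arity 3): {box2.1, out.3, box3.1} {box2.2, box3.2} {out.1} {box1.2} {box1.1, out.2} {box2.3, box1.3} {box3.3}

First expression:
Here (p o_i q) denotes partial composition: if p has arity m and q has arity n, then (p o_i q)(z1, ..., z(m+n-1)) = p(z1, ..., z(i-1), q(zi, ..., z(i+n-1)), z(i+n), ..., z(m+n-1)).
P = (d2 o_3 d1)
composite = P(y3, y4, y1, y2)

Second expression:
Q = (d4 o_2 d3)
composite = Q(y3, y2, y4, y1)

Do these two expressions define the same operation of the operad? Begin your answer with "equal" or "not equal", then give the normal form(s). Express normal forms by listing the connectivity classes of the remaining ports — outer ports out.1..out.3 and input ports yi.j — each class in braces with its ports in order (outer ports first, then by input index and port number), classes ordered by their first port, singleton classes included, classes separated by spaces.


In normal form, the first expression is {out.1, y4.3} {out.2, y4.2} {out.3} {y1.1} {y1.2} {y1.3, y2.2} {y2.1} {y2.3} {y3.1, y3.3} {y3.2} {y4.1}
In normal form, the second expression is {out.1} {out.2, y3.1} {out.3, y1.1, y4.1, y4.2, y4.3} {y1.2} {y1.3} {y2.1} {y2.2, y2.3} {y3.2} {y3.3}
Different reductions; not equal.

not equal: they reduce to {out.1, y4.3} {out.2, y4.2} {out.3} {y1.1} {y1.2} {y1.3, y2.2} {y2.1} {y2.3} {y3.1, y3.3} {y3.2} {y4.1} and {out.1} {out.2, y3.1} {out.3, y1.1, y4.1, y4.2, y4.3} {y1.2} {y1.3} {y2.1} {y2.2, y2.3} {y3.2} {y3.3}


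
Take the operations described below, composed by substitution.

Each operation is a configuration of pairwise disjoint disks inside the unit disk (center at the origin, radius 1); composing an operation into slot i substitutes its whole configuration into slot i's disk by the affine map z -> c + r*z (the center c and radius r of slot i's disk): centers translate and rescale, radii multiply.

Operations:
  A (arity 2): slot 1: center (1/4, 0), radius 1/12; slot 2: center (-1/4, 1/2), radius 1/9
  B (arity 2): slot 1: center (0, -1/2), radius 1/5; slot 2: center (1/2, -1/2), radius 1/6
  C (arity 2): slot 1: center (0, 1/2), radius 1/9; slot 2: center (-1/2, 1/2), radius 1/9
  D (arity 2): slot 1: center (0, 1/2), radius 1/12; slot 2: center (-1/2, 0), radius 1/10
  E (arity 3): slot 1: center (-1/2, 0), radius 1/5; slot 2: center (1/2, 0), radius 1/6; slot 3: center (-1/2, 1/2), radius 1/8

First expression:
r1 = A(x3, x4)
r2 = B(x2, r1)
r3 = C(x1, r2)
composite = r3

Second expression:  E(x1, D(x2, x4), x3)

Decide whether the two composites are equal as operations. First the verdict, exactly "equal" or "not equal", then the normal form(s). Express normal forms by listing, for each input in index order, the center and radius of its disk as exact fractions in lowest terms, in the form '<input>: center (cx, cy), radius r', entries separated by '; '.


not equal; first: x1: center (0, 1/2), radius 1/9; x2: center (-1/2, 4/9), radius 1/45; x3: center (-95/216, 4/9), radius 1/648; x4: center (-97/216, 49/108), radius 1/486; second: x1: center (-1/2, 0), radius 1/5; x2: center (1/2, 1/12), radius 1/72; x3: center (-1/2, 1/2), radius 1/8; x4: center (5/12, 0), radius 1/60


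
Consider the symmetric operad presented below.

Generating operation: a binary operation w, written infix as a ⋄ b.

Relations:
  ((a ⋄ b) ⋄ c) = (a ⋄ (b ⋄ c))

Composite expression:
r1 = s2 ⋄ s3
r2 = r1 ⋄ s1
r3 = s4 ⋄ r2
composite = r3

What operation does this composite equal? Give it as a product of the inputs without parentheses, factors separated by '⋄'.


The w-tree's shape is irrelevant; the s-reading-order decides.
(s2 ⋄ s3) spells out as s2 ⋄ s3
((s2 ⋄ s3) ⋄ s1) spells out as s2 ⋄ s3 ⋄ s1
(s4 ⋄ ((s2 ⋄ s3) ⋄ s1)) spells out as s4 ⋄ s2 ⋄ s3 ⋄ s1

s4 ⋄ s2 ⋄ s3 ⋄ s1


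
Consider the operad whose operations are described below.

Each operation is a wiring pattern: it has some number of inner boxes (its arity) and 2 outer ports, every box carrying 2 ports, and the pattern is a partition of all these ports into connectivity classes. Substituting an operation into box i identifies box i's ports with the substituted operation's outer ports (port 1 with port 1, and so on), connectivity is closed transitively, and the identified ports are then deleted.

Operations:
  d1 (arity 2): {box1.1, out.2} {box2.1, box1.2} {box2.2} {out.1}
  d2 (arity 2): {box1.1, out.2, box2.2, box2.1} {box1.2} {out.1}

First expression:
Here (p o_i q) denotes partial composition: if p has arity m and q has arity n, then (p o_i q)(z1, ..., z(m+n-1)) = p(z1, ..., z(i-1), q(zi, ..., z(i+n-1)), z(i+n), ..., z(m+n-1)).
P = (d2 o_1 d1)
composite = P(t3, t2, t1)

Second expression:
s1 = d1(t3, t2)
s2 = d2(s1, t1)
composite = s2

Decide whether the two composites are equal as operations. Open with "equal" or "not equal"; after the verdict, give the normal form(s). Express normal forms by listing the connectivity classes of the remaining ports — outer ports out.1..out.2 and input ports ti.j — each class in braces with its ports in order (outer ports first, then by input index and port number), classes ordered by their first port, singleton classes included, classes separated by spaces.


equal: each reduces to {out.1} {out.2, t1.1, t1.2} {t2.1, t3.2} {t2.2} {t3.1}

Normal form of the first expression: {out.1} {out.2, t1.1, t1.2} {t2.1, t3.2} {t2.2} {t3.1}
Normal form of the second expression: {out.1} {out.2, t1.1, t1.2} {t2.1, t3.2} {t2.2} {t3.1}
One common form — equal.


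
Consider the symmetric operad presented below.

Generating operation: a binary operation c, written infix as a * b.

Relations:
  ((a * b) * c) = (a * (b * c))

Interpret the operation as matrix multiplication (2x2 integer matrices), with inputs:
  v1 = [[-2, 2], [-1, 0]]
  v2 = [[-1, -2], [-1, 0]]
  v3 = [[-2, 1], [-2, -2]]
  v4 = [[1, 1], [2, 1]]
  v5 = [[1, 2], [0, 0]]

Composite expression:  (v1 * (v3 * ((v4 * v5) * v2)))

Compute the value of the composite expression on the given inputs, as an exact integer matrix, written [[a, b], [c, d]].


[[36, 24], [0, 0]]


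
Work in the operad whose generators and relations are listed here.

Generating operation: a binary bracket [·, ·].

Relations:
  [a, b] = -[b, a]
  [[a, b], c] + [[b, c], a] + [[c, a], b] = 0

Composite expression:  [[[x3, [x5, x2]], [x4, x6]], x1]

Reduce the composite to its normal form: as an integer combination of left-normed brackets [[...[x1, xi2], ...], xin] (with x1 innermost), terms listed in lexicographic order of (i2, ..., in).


A multilinear Lie element is pinned by x1-initial words (x1 innermost).
Composite bracket: [[[x3, [x5, x2]], [x4, x6]], x1]
Under [a, b] = ab - ba we get 32 signed associative words (2^5 = 32).
Collect the words opening with x1:
  sign of x1x2x5x3x4x6 is -1, so it contributes -[[[[[x1, x2], x5], x3], x4], x6]
  sign of x1x2x5x3x6x4 is +1, so it contributes +[[[[[x1, x2], x5], x3], x6], x4]
  sign of x1x3x2x5x4x6 is +1, so it contributes +[[[[[x1, x3], x2], x5], x4], x6]
  sign of x1x3x2x5x6x4 is -1, so it contributes -[[[[[x1, x3], x2], x5], x6], x4]
  sign of x1x3x5x2x4x6 is -1, so it contributes -[[[[[x1, x3], x5], x2], x4], x6]
  sign of x1x3x5x2x6x4 is +1, so it contributes +[[[[[x1, x3], x5], x2], x6], x4]
  sign of x1x4x6x2x5x3 is +1, so it contributes +[[[[[x1, x4], x6], x2], x5], x3]
  sign of x1x4x6x3x2x5 is -1, so it contributes -[[[[[x1, x4], x6], x3], x2], x5]
  sign of x1x4x6x3x5x2 is +1, so it contributes +[[[[[x1, x4], x6], x3], x5], x2]
  sign of x1x4x6x5x2x3 is -1, so it contributes -[[[[[x1, x4], x6], x5], x2], x3]
  sign of x1x5x2x3x4x6 is +1, so it contributes +[[[[[x1, x5], x2], x3], x4], x6]
  sign of x1x5x2x3x6x4 is -1, so it contributes -[[[[[x1, x5], x2], x3], x6], x4]
  sign of x1x6x4x2x5x3 is -1, so it contributes -[[[[[x1, x6], x4], x2], x5], x3]
  sign of x1x6x4x3x2x5 is +1, so it contributes +[[[[[x1, x6], x4], x3], x2], x5]
  sign of x1x6x4x3x5x2 is -1, so it contributes -[[[[[x1, x6], x4], x3], x5], x2]
  sign of x1x6x4x5x2x3 is +1, so it contributes +[[[[[x1, x6], x4], x5], x2], x3]

-[[[[[x1, x2], x5], x3], x4], x6] + [[[[[x1, x2], x5], x3], x6], x4] + [[[[[x1, x3], x2], x5], x4], x6] - [[[[[x1, x3], x2], x5], x6], x4] - [[[[[x1, x3], x5], x2], x4], x6] + [[[[[x1, x3], x5], x2], x6], x4] + [[[[[x1, x4], x6], x2], x5], x3] - [[[[[x1, x4], x6], x3], x2], x5] + [[[[[x1, x4], x6], x3], x5], x2] - [[[[[x1, x4], x6], x5], x2], x3] + [[[[[x1, x5], x2], x3], x4], x6] - [[[[[x1, x5], x2], x3], x6], x4] - [[[[[x1, x6], x4], x2], x5], x3] + [[[[[x1, x6], x4], x3], x2], x5] - [[[[[x1, x6], x4], x3], x5], x2] + [[[[[x1, x6], x4], x5], x2], x3]


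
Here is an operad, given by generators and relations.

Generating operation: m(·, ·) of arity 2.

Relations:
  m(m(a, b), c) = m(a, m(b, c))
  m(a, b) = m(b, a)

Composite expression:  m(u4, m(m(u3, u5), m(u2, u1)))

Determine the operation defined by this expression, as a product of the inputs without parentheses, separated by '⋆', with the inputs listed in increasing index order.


u1 ⋆ u2 ⋆ u3 ⋆ u4 ⋆ u5

With m associative and commutative, the u-input set is all that matters.
m(u3, u5) unparenthesizes to u3 ⋆ u5
m(u2, u1) unparenthesizes to u2 ⋆ u1
m(m(u3, u5), m(u2, u1)) unparenthesizes to u3 ⋆ u5 ⋆ u2 ⋆ u1
m(u4, m(m(u3, u5), m(u2, u1))) unparenthesizes to u4 ⋆ u3 ⋆ u5 ⋆ u2 ⋆ u1
rearranged into index order: u1 ⋆ u2 ⋆ u3 ⋆ u4 ⋆ u5


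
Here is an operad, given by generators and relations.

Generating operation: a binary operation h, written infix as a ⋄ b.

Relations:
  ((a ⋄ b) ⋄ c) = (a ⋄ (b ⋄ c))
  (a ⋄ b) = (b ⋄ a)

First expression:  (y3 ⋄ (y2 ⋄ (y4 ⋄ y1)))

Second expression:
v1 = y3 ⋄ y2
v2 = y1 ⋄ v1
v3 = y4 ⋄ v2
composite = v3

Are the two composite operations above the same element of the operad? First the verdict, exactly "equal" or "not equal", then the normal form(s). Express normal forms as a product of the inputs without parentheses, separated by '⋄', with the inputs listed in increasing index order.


Reducing the first expression gives y1 ⋄ y2 ⋄ y3 ⋄ y4
Reducing the second expression gives y1 ⋄ y2 ⋄ y3 ⋄ y4
Identical normal forms: equal.

equal; the common form is y1 ⋄ y2 ⋄ y3 ⋄ y4


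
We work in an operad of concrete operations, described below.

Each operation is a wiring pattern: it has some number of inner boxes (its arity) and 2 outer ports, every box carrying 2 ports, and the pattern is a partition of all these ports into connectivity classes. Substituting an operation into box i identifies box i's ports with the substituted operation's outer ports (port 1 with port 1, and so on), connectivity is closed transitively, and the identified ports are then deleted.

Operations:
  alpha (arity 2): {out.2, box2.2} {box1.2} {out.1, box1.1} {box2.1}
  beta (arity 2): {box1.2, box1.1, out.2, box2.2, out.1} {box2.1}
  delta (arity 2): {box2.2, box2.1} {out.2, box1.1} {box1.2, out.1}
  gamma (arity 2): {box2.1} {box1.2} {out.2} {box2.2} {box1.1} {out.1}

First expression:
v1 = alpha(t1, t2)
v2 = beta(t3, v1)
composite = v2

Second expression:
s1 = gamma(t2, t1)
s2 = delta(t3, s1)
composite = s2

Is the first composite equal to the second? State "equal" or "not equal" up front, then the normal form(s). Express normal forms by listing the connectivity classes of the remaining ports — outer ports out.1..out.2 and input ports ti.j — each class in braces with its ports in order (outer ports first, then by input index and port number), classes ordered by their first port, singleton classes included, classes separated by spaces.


not equal; the first gives {out.1, out.2, t2.2, t3.1, t3.2} {t1.1} {t1.2} {t2.1} and the second {out.1, t3.2} {out.2, t3.1} {t1.1} {t1.2} {t2.1} {t2.2}

Reducing the first expression gives {out.1, out.2, t2.2, t3.1, t3.2} {t1.1} {t1.2} {t2.1}
Reducing the second expression gives {out.1, t3.2} {out.2, t3.1} {t1.1} {t1.2} {t2.1} {t2.2}
They disagree, so not equal.


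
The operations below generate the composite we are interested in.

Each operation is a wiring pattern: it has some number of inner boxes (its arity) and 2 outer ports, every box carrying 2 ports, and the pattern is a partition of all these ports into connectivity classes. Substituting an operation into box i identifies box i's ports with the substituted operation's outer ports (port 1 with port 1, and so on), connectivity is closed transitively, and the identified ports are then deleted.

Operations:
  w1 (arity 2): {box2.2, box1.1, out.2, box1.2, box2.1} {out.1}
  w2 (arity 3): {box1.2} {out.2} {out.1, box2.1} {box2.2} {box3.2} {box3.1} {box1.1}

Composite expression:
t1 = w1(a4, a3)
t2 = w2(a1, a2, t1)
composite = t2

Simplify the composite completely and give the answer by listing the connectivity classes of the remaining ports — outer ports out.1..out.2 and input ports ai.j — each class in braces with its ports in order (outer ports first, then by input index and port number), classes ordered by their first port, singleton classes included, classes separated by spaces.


{out.1, a2.1} {out.2} {a1.1} {a1.2} {a2.2} {a3.1, a3.2, a4.1, a4.2}

Treat the ports identified at w2 as solder joints: merge, then drop.
through w1, on inputs (a4, a3): {out.1} {out.2, a3.1, a3.2, a4.1, a4.2} (out.j = stage outer ports)
through w2, on inputs (a1, a2, a4, a3): {out.1, a2.1} {out.2} {a1.1} {a1.2} {a2.2} {a3.1, a3.2, a4.1, a4.2} (out.j = stage outer ports)
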